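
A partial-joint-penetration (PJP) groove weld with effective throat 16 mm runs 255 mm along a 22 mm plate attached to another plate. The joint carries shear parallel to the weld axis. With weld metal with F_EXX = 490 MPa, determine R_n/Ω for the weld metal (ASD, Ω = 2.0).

Effective throat (given) t_e = 16 mm.
A_we = 16 × 255 = 4080 mm².
F_nw = 0.6 F_EXX = 294 MPa.
R_n/Ω = (294 × 4080) / 2.0 × 10⁻³ = 599.8 kN.

R_n/Ω ≈ 600 kN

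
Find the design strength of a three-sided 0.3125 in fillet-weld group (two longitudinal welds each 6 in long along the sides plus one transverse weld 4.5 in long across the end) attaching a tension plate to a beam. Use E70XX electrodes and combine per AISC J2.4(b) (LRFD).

φR_n ≈ 118 kips

E70XX → F_EXX = 70 ksi.
t_e = 0.707 × 0.3125 = 0.2209 in.
R_nwl = 0.6 × 70 × 0.2209 × 12 = 111.4 kips (longitudinal, 2 welds).
R_nwt = 0.6 × 70 × 0.2209 × 4.5 = 41.76 kips (transverse, base value).
(i) R_nwl + R_nwt = 153.1 kips; (ii) 0.85 R_nwl + 1.5 R_nwt = 157.3 kips.
R_n = max = 157.3 kips [governs: (ii)]; φR_n = 118 kips.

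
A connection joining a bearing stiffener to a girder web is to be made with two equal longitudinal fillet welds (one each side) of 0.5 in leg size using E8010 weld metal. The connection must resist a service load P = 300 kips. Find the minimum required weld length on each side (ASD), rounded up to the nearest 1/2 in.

L = 18 in on each side

E80XX → F_EXX = 80 ksi.
Throat t_e = 0.707 × 0.5 = 0.3535 in.
r_n/Ω = (0.6 × 80 × 0.3535) / 2.0 = 8.484 kip/in.
L_req = P / (r_n/Ω) = 300 / 8.484 = 35.36 in total.
Per side: 35.36 / 2 = 17.68 in.
Round up → use L = 18 in on each side.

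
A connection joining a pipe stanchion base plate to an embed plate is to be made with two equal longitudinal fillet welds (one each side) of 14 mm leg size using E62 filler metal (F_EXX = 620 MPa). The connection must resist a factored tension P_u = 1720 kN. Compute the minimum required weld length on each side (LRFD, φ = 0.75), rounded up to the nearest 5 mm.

Throat t_e = 0.707 × 14 = 9.898 mm.
φr_n = 0.75 × 0.6 × 620 × 9.898 × 10⁻³ = 2.762 kN/mm.
L_req = P_u / φr_n = 1720 / 2.762 = 622.8 mm total.
Per side: 622.8 / 2 = 311.4 mm.
Round up → use L = 315 mm on each side.

L = 315 mm on each side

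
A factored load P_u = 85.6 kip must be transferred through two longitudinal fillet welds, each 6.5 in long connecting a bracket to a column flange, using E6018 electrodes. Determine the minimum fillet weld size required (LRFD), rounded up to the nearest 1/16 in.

E60XX → F_EXX = 60 ksi.
Total weld length L = 13 in.
Required throat t_e = P_u / (φ × 0.6 F_EXX × L) = 85.6 / (0.75 × 0.6 × 60 × 13) = 0.2439 in.
Required leg w = t_e / 0.707 = 0.3449 in → use 3/8 in.

w = 3/8 in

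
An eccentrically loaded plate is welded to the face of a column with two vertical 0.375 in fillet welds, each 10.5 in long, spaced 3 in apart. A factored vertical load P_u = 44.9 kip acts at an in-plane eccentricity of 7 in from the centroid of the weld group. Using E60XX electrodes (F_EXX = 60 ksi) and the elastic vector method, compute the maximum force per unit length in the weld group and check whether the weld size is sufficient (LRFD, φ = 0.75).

Total weld length L_w = 21 in. Treat welds as unit-width lines.
Polar moment about centroid: J = 2[d³/12 + d(b/2)²] = 2[10.5³/12 + 10.5×1.5²] = 240.2 in³.
Direct shear f_v = P/L_w = 44.9 / 21 = 2.138 kip/in (vertical).
Torsion M = P·e = 44.9 × 7 = 314.3 kip·in.
Critical point at (x, y) = (1.5, 5.25) from centroid. f_tx = M·y/J = 6.87 kip/in; f_ty = M·x/J = 1.963 kip/in.
Resultant f_max = √[f_tx² + (f_v + f_ty)²] = √[6.87² + (2.138 + 1.963)²] = 8.001 kip/in.
Capacity per unit length: φr_n = 0.75 × 0.6 × 60 × (0.707 × 0.375) = 7.158 kip/in.
8.001 > 7.158 → NOT adequate.

f_max ≈ 8 kip/in; NOT adequate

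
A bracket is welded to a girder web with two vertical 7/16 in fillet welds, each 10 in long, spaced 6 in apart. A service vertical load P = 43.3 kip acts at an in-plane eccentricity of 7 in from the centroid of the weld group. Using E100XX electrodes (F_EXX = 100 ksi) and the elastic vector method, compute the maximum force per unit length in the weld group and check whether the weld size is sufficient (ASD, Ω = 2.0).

f_max ≈ 6.48 kip/in; adequate

Total weld length L_w = 20 in. Treat welds as unit-width lines.
Polar moment about centroid: J = 2[d³/12 + d(b/2)²] = 2[10³/12 + 10×3²] = 346.7 in³.
Direct shear f_v = P/L_w = 43.3 / 20 = 2.165 kip/in (vertical).
Torsion M = P·e = 43.3 × 7 = 303.1 kip·in.
Critical point at (x, y) = (3, 5) from centroid. f_tx = M·y/J = 4.372 kip/in; f_ty = M·x/J = 2.623 kip/in.
Resultant f_max = √[f_tx² + (f_v + f_ty)²] = √[4.372² + (2.165 + 2.623)²] = 6.484 kip/in.
Capacity per unit length: r_n/Ω = (1/2.0) × 0.6 × 100 × (0.707 × 0.4375) = 9.279 kip/in.
6.484 ≤ 9.279 → adequate.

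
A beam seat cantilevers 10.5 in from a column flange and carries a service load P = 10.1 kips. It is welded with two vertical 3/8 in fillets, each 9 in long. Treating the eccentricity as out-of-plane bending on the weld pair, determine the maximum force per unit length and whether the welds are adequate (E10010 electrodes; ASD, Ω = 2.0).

f_max ≈ 3.97 kip/in; adequate

E100XX → F_EXX = 100 ksi.
L_w = 2 × 9 = 18 in; section modulus (unit throat) S = 2 × L²/6 = 27 in².
Direct shear f_v = P/L_w = 10.1/18 = 0.5611 kip/in.
Moment M = P × e = 10.1 × 10.5 = 106.05 kip·in; bending f_b = M/S = 3.928 kip/in.
f_max = √(f_v² + f_b²) = √(0.5611² + 3.928²) = 3.968 kip/in.
r_n/Ω = (1/2.0) × 0.6 × 100 × (0.707 × 0.375) = 7.954 kip/in → adequate.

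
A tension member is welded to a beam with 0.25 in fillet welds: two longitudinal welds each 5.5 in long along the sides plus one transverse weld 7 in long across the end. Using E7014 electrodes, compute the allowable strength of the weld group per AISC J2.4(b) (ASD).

E70XX → F_EXX = 70 ksi.
t_e = 0.707 × 0.25 = 0.1767 in.
R_nwl = 0.6 × 70 × 0.1767 × 11 = 81.66 kips (longitudinal, 2 welds).
R_nwt = 0.6 × 70 × 0.1767 × 7 = 51.96 kips (transverse, base value).
(i) R_nwl + R_nwt = 133.6 kips; (ii) 0.85 R_nwl + 1.5 R_nwt = 147.4 kips.
R_n = max = 147.4 kips [governs: (ii)]; R_n/Ω = 73.68 kips.

R_n/Ω ≈ 73.7 kips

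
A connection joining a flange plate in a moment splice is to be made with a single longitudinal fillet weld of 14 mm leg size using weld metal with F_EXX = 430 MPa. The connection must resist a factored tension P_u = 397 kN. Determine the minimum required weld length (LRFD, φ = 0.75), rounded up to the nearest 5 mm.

Throat t_e = 0.707 × 14 = 9.898 mm.
φr_n = 0.75 × 0.6 × 430 × 9.898 × 10⁻³ = 1.915 kN/mm.
L_req = P_u / φr_n = 397 / 1.915 = 207.3 mm total.
Round up → use L = 210 mm.

L = 210 mm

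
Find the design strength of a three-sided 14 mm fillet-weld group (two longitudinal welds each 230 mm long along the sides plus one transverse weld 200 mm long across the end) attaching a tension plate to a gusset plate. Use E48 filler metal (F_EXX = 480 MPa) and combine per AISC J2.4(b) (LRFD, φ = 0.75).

φR_n ≈ 1480 kN

t_e = 0.707 × 14 = 9.898 mm.
R_nwl = 0.6 × 480 × 9.898 × 460 × 10⁻³ = 1311 kN (longitudinal, 2 welds).
R_nwt = 0.6 × 480 × 9.898 × 200 × 10⁻³ = 570.1 kN (transverse, base value).
(i) R_nwl + R_nwt = 1881 kN; (ii) 0.85 R_nwl + 1.5 R_nwt = 1970 kN.
R_n = max = 1970 kN [governs: (ii)]; φR_n = 1477 kN.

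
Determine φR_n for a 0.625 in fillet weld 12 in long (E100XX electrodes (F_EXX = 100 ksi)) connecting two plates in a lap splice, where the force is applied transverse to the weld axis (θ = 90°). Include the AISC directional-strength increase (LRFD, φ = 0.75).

t_e = 0.707 × 0.625 = 0.4419 in; A_we = 0.4419 × 12 = 5.302 in².
Directional factor: 1.0 + 0.5 sin^1.5(90°) = 1.5.
F_nw = 0.6 × 100 × 1.5 = 90 ksi.
φR_n = 0.75 × 90 × 5.302 = 357.9 kip.

φR_n ≈ 358 kip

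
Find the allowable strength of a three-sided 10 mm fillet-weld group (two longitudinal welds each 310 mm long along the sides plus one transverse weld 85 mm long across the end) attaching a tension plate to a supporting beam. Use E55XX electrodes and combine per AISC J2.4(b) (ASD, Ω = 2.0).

E55XX → F_EXX = 550 MPa.
t_e = 0.707 × 10 = 7.07 mm.
R_nwl = 0.6 × 550 × 7.07 × 620 × 10⁻³ = 1447 kN (longitudinal, 2 welds).
R_nwt = 0.6 × 550 × 7.07 × 85 × 10⁻³ = 198.3 kN (transverse, base value).
(i) R_nwl + R_nwt = 1645 kN; (ii) 0.85 R_nwl + 1.5 R_nwt = 1527 kN.
R_n = max = 1645 kN [governs: (i)]; R_n/Ω = 822.4 kN.

R_n/Ω ≈ 822 kN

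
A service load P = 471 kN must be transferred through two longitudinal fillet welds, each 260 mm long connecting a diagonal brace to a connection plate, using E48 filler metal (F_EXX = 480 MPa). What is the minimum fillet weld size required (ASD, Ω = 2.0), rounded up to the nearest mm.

Total weld length L = 520 mm.
Required throat t_e = P × Ω / (0.6 F_EXX × L) = 471 × 2.0 / (0.6 × 480 × 520 × 10⁻³) = 6.29 mm.
Required leg w = t_e / 0.707 = 8.897 mm → use 9 mm.

w = 9 mm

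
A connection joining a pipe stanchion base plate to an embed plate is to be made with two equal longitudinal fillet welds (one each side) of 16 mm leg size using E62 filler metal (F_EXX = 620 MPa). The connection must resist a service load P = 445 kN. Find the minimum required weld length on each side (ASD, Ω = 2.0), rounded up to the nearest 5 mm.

Throat t_e = 0.707 × 16 = 11.31 mm.
r_n/Ω = (0.6 × 620 × 11.31) / 2.0 = 2104 N/mm = 2.104 kN/mm.
L_req = P / (r_n/Ω) = 445 / 2.104 = 211.5 mm total.
Per side: 211.5 / 2 = 105.7 mm.
Round up → use L = 110 mm on each side.

L = 110 mm on each side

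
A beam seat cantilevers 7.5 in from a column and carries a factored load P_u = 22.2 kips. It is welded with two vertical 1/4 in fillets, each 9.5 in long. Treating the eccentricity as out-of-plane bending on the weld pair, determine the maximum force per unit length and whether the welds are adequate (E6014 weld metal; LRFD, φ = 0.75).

f_max ≈ 5.66 kip/in; NOT adequate

E60XX → F_EXX = 60 ksi.
L_w = 2 × 9.5 = 19 in; section modulus (unit throat) S = 2 × L²/6 = 30.08 in².
Direct shear f_v = P/L_w = 22.2/19 = 1.168 kip/in.
Moment M = P × e = 22.2 × 7.5 = 166.5 kip·in; bending f_b = M/S = 5.535 kip/in.
f_max = √(f_v² + f_b²) = √(1.168² + 5.535²) = 5.657 kip/in.
φr_n = 0.75 × 0.6 × 60 × (0.707 × 0.25) = 4.772 kip/in → NOT adequate.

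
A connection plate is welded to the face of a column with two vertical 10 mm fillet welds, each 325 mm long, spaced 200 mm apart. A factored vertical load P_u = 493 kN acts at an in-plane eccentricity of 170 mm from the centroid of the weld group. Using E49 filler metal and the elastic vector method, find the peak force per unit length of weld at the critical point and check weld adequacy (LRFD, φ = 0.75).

f_max ≈ 1820 N/mm; NOT adequate

E49XX → F_EXX = 490 MPa.
Total weld length L_w = 650 mm. Treat welds as unit-width lines.
Polar moment about centroid: J = 2[d³/12 + d(b/2)²] = 2[325³/12 + 325×100²] = 12220000 mm³.
Direct shear f_v = P/L_w = 493×10³ / 650 = 758.5 N/mm (vertical).
Torsion M = P·e = 493×10³ × 170 = 83810000 N·mm.
Critical point at (x, y) = (100, 162.5) from centroid. f_tx = M·y/J = 1114 N/mm; f_ty = M·x/J = 685.8 N/mm.
Resultant f_max = √[f_tx² + (f_v + f_ty)²] = √[1114² + (758.5 + 685.8)²] = 1824 N/mm.
Capacity per unit length: φr_n = 0.75 × 0.6 × 490 × (0.707 × 10) = 1559 N/mm.
1824 > 1559 → NOT adequate.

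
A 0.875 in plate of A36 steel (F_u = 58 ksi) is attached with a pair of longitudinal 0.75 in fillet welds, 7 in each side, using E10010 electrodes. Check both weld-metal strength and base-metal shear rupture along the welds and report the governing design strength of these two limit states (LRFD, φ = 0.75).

φR_n ≈ 320 kip (base-metal shear rupture governs)

E100XX → F_EXX = 100 ksi.
t_e = 0.707 × 0.75 = 0.5302 in; L = 14 in.
Weld metal: φR_n = 0.75 × 0.6 × 100 × 0.5302 × 14 = 334.1 kip.
Base metal (shear rupture): φR_n = 0.75 × 0.6 × 58 × 0.875 × 14 = 319.7 kip.
Governing: base-metal shear rupture.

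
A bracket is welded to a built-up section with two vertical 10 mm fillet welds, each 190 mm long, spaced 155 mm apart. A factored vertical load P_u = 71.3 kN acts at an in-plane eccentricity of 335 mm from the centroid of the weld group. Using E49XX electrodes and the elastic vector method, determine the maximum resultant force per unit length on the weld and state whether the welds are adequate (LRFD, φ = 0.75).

f_max ≈ 984 N/mm; adequate

E49XX → F_EXX = 490 MPa.
Total weld length L_w = 380 mm. Treat welds as unit-width lines.
Polar moment about centroid: J = 2[d³/12 + d(b/2)²] = 2[190³/12 + 190×77.5²] = 3426000 mm³.
Direct shear f_v = P/L_w = 71.3×10³ / 380 = 187.6 N/mm (vertical).
Torsion M = P·e = 71.3×10³ × 335 = 23886000 N·mm.
Critical point at (x, y) = (77.5, 95) from centroid. f_tx = M·y/J = 662.4 N/mm; f_ty = M·x/J = 540.4 N/mm.
Resultant f_max = √[f_tx² + (f_v + f_ty)²] = √[662.4² + (187.6 + 540.4)²] = 984.3 N/mm.
Capacity per unit length: φr_n = 0.75 × 0.6 × 490 × (0.707 × 10) = 1559 N/mm.
984.3 ≤ 1559 → adequate.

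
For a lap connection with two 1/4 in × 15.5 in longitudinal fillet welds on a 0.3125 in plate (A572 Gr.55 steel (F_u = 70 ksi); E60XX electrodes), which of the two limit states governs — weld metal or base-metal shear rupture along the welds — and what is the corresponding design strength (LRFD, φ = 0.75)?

φR_n ≈ 148 kips (weld metal governs)

E60XX → F_EXX = 60 ksi.
t_e = 0.707 × 0.25 = 0.1767 in; L = 31 in.
Weld metal: φR_n = 0.75 × 0.6 × 60 × 0.1767 × 31 = 147.9 kips.
Base metal (shear rupture): φR_n = 0.75 × 0.6 × 70 × 0.3125 × 31 = 305.2 kips.
Governing: weld metal.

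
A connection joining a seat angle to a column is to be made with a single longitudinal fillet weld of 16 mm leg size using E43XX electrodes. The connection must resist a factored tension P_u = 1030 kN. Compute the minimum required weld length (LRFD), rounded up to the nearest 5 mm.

E43XX → F_EXX = 430 MPa.
Throat t_e = 0.707 × 16 = 11.31 mm.
φr_n = 0.75 × 0.6 × 430 × 11.31 × 10⁻³ = 2.189 kN/mm.
L_req = P_u / φr_n = 1030 / 2.189 = 470.6 mm total.
Round up → use L = 475 mm.

L = 475 mm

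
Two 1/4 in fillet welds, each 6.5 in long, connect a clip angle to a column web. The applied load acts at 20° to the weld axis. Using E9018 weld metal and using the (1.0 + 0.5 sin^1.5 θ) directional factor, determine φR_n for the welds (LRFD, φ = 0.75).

E90XX → F_EXX = 90 ksi.
t_e = 0.707 × 0.25 = 0.1767 in; A_we = 0.1767 × 13 = 2.298 in².
Directional factor: 1.0 + 0.5 sin^1.5(20°) = 1.1.
F_nw = 0.6 × 90 × 1.1 = 59.4 ksi.
φR_n = 0.75 × 59.4 × 2.298 = 102.4 kip.

φR_n ≈ 102 kip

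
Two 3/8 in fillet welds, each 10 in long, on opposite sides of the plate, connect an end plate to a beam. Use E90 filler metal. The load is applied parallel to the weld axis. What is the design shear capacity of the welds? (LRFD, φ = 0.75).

φR_n ≈ 215 kip

E90XX → F_EXX = 90 ksi.
Effective throat t_e = 0.707 × 0.375 = 0.2651 in.
Total length L = 20 in; A_we = 0.2651 × 20 = 5.303 in².
F_nw = 0.6 F_EXX = 0.6 × 90 = 54 ksi.
φR_n = 0.75 × 54 × 5.303 = 214.8 kip.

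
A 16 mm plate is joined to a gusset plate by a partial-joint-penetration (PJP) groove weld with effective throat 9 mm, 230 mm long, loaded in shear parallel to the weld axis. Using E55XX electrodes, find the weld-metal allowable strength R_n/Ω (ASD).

E55XX → F_EXX = 550 MPa.
Effective throat (given) t_e = 9 mm.
A_we = 9 × 230 = 2070 mm².
F_nw = 0.6 F_EXX = 330 MPa.
R_n/Ω = (330 × 2070) / 2.0 × 10⁻³ = 341.6 kN.

R_n/Ω ≈ 342 kN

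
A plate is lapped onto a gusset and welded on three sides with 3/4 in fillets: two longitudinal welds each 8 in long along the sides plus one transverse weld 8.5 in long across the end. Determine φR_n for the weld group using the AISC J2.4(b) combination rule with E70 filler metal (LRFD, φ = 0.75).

E70XX → F_EXX = 70 ksi.
t_e = 0.707 × 0.75 = 0.5302 in.
R_nwl = 0.6 × 70 × 0.5302 × 16 = 356.3 kip (longitudinal, 2 welds).
R_nwt = 0.6 × 70 × 0.5302 × 8.5 = 189.3 kip (transverse, base value).
(i) R_nwl + R_nwt = 545.6 kip; (ii) 0.85 R_nwl + 1.5 R_nwt = 586.8 kip.
R_n = max = 586.8 kip [governs: (ii)]; φR_n = 440.1 kip.

φR_n ≈ 440 kip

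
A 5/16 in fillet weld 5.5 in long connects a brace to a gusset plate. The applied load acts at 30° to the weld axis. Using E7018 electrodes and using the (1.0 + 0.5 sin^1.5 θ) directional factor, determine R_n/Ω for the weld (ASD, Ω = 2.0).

E70XX → F_EXX = 70 ksi.
t_e = 0.707 × 0.3125 = 0.2209 in; A_we = 0.2209 × 5.5 = 1.215 in².
Directional factor: 1.0 + 0.5 sin^1.5(30°) = 1.177.
F_nw = 0.6 × 70 × 1.177 = 49.42 ksi.
R_n/Ω = (49.42 × 1.215) / 2.0 = 30.03 kip.

R_n/Ω ≈ 30 kip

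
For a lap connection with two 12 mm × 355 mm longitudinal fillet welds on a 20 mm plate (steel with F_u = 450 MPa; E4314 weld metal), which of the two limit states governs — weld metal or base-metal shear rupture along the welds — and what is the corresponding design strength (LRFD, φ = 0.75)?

φR_n ≈ 1170 kN (weld metal governs)

E43XX → F_EXX = 430 MPa.
t_e = 0.707 × 12 = 8.484 mm; L = 710 mm.
Weld metal: φR_n = 0.75 × 0.6 × 430 × 8.484 × 710 × 10⁻³ = 1166 kN.
Base metal (shear rupture): φR_n = 0.75 × 0.6 × 450 × 20 × 710 × 10⁻³ = 2876 kN.
Governing: weld metal.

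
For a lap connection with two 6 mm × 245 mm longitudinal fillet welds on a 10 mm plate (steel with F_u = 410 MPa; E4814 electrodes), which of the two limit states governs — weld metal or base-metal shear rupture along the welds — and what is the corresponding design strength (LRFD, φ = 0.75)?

E48XX → F_EXX = 480 MPa.
t_e = 0.707 × 6 = 4.242 mm; L = 490 mm.
Weld metal: φR_n = 0.75 × 0.6 × 480 × 4.242 × 490 × 10⁻³ = 449 kN.
Base metal (shear rupture): φR_n = 0.75 × 0.6 × 410 × 10 × 490 × 10⁻³ = 904.1 kN.
Governing: weld metal.

φR_n ≈ 449 kN (weld metal governs)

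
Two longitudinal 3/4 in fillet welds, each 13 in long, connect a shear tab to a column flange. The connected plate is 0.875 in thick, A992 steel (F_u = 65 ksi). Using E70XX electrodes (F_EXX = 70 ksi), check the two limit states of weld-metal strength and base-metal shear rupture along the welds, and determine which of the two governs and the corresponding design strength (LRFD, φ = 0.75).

φR_n ≈ 434 kips (weld metal governs)

t_e = 0.707 × 0.75 = 0.5302 in; L = 26 in.
Weld metal: φR_n = 0.75 × 0.6 × 70 × 0.5302 × 26 = 434.3 kips.
Base metal (shear rupture): φR_n = 0.75 × 0.6 × 65 × 0.875 × 26 = 665.4 kips.
Governing: weld metal.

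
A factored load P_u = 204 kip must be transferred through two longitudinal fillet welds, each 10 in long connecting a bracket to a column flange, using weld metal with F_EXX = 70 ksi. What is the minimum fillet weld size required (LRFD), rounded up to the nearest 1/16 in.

Total weld length L = 20 in.
Required throat t_e = P_u / (φ × 0.6 F_EXX × L) = 204 / (0.75 × 0.6 × 70 × 20) = 0.3238 in.
Required leg w = t_e / 0.707 = 0.458 in → use 1/2 in.

w = 1/2 in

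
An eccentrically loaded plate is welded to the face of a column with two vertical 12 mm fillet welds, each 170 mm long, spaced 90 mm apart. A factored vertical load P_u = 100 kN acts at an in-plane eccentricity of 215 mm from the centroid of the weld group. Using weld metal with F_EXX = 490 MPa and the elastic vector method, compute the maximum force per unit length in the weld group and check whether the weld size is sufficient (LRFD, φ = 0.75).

f_max ≈ 1530 N/mm; adequate

Total weld length L_w = 340 mm. Treat welds as unit-width lines.
Polar moment about centroid: J = 2[d³/12 + d(b/2)²] = 2[170³/12 + 170×45²] = 1507000 mm³.
Direct shear f_v = P/L_w = 100×10³ / 340 = 294.1 N/mm (vertical).
Torsion M = P·e = 100×10³ × 215 = 21500000 N·mm.
Critical point at (x, y) = (45, 85) from centroid. f_tx = M·y/J = 1212 N/mm; f_ty = M·x/J = 641.9 N/mm.
Resultant f_max = √[f_tx² + (f_v + f_ty)²] = √[1212² + (294.1 + 641.9)²] = 1532 N/mm.
Capacity per unit length: φr_n = 0.75 × 0.6 × 490 × (0.707 × 12) = 1871 N/mm.
1532 ≤ 1871 → adequate.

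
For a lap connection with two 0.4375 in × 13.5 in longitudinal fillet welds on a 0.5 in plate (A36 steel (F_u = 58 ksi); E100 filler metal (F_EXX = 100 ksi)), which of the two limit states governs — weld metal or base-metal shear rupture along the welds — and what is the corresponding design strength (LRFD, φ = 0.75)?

φR_n ≈ 352 kips (base-metal shear rupture governs)

t_e = 0.707 × 0.4375 = 0.3093 in; L = 27 in.
Weld metal: φR_n = 0.75 × 0.6 × 100 × 0.3093 × 27 = 375.8 kips.
Base metal (shear rupture): φR_n = 0.75 × 0.6 × 58 × 0.5 × 27 = 352.3 kips.
Governing: base-metal shear rupture.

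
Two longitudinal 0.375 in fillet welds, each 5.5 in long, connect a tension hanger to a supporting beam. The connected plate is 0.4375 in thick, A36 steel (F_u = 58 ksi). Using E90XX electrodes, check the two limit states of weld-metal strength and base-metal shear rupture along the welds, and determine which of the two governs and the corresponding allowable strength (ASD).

R_n/Ω ≈ 78.7 kips (weld metal governs)

E90XX → F_EXX = 90 ksi.
t_e = 0.707 × 0.375 = 0.2651 in; L = 11 in.
Weld metal: R_n/Ω = (1/2.0) × 0.6 × 90 × 0.2651 × 11 = 78.74 kips.
Base metal (shear rupture): R_n/Ω = (1/2.0) × 0.6 × 58 × 0.4375 × 11 = 83.74 kips.
Governing: weld metal.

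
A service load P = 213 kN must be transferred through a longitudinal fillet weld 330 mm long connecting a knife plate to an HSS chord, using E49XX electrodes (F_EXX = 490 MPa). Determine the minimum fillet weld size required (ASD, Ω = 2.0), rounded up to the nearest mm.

Total weld length L = 330 mm.
Required throat t_e = P × Ω / (0.6 F_EXX × L) = 213 × 2.0 / (0.6 × 490 × 330 × 10⁻³) = 4.391 mm.
Required leg w = t_e / 0.707 = 6.211 mm → use 7 mm.

w = 7 mm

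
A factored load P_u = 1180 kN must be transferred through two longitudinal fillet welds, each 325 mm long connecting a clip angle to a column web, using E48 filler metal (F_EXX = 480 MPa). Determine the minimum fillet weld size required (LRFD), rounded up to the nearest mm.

Total weld length L = 650 mm.
Required throat t_e = P_u / (φ × 0.6 F_EXX × L) = 1180 / (0.75 × 0.6 × 480 × 650 × 10⁻³) = 8.405 mm.
Required leg w = t_e / 0.707 = 11.89 mm → use 12 mm.

w = 12 mm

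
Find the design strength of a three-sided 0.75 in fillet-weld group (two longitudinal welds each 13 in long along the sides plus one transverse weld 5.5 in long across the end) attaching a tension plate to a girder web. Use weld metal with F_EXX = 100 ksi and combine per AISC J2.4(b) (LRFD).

t_e = 0.707 × 0.75 = 0.5302 in.
R_nwl = 0.6 × 100 × 0.5302 × 26 = 827.2 kip (longitudinal, 2 welds).
R_nwt = 0.6 × 100 × 0.5302 × 5.5 = 175 kip (transverse, base value).
(i) R_nwl + R_nwt = 1002 kip; (ii) 0.85 R_nwl + 1.5 R_nwt = 965.6 kip.
R_n = max = 1002 kip [governs: (i)]; φR_n = 751.6 kip.

φR_n ≈ 752 kip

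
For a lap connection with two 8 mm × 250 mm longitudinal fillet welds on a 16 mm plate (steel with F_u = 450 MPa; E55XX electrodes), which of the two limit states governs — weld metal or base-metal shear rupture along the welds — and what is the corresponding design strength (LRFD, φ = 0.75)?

φR_n ≈ 700 kN (weld metal governs)

E55XX → F_EXX = 550 MPa.
t_e = 0.707 × 8 = 5.656 mm; L = 500 mm.
Weld metal: φR_n = 0.75 × 0.6 × 550 × 5.656 × 500 × 10⁻³ = 699.9 kN.
Base metal (shear rupture): φR_n = 0.75 × 0.6 × 450 × 16 × 500 × 10⁻³ = 1620 kN.
Governing: weld metal.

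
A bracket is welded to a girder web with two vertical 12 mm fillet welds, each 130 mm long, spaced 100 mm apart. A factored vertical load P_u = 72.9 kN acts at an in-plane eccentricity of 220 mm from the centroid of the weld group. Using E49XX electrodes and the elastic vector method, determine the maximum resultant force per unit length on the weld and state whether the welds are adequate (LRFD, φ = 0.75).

f_max ≈ 1480 N/mm; adequate

E49XX → F_EXX = 490 MPa.
Total weld length L_w = 260 mm. Treat welds as unit-width lines.
Polar moment about centroid: J = 2[d³/12 + d(b/2)²] = 2[130³/12 + 130×50²] = 1016000 mm³.
Direct shear f_v = P/L_w = 72.9×10³ / 260 = 280.4 N/mm (vertical).
Torsion M = P·e = 72.9×10³ × 220 = 16038000 N·mm.
Critical point at (x, y) = (50, 65) from centroid. f_tx = M·y/J = 1026 N/mm; f_ty = M·x/J = 789.1 N/mm.
Resultant f_max = √[f_tx² + (f_v + f_ty)²] = √[1026² + (280.4 + 789.1)²] = 1482 N/mm.
Capacity per unit length: φr_n = 0.75 × 0.6 × 490 × (0.707 × 12) = 1871 N/mm.
1482 ≤ 1871 → adequate.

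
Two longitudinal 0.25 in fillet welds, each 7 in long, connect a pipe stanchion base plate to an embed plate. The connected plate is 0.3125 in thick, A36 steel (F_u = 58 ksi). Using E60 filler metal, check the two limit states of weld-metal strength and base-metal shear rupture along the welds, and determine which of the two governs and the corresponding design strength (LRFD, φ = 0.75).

φR_n ≈ 66.8 kips (weld metal governs)

E60XX → F_EXX = 60 ksi.
t_e = 0.707 × 0.25 = 0.1767 in; L = 14 in.
Weld metal: φR_n = 0.75 × 0.6 × 60 × 0.1767 × 14 = 66.81 kips.
Base metal (shear rupture): φR_n = 0.75 × 0.6 × 58 × 0.3125 × 14 = 114.2 kips.
Governing: weld metal.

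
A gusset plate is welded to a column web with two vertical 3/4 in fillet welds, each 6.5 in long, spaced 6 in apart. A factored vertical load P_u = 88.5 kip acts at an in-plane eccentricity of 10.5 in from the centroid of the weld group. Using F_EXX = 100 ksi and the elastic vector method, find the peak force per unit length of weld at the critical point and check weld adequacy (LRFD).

Total weld length L_w = 13 in. Treat welds as unit-width lines.
Polar moment about centroid: J = 2[d³/12 + d(b/2)²] = 2[6.5³/12 + 6.5×3²] = 162.8 in³.
Direct shear f_v = P/L_w = 88.5 / 13 = 6.808 kip/in (vertical).
Torsion M = P·e = 88.5 × 10.5 = 929.25 kip·in.
Critical point at (x, y) = (3, 3.25) from centroid. f_tx = M·y/J = 18.55 kip/in; f_ty = M·x/J = 17.13 kip/in.
Resultant f_max = √[f_tx² + (f_v + f_ty)²] = √[18.55² + (6.808 + 17.13)²] = 30.28 kip/in.
Capacity per unit length: φr_n = 0.75 × 0.6 × 100 × (0.707 × 0.75) = 23.86 kip/in.
30.28 > 23.86 → NOT adequate.

f_max ≈ 30.3 kip/in; NOT adequate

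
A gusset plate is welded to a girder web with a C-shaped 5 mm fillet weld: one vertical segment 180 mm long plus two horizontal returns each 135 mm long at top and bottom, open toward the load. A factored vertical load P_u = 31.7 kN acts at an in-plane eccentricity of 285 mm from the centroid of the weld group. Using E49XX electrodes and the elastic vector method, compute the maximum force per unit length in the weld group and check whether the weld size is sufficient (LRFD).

f_max ≈ 384 N/mm; adequate

E49XX → F_EXX = 490 MPa.
Total weld length L_w = 450 mm. Treat welds as unit-width lines.
Centroid: x̄ = 2×135×67.5 / 450 = 40.5 mm from the vertical weld.
Polar moment about centroid: J = I_x + I_y = [180³/12 + 2×135×90²] + [180×40.5² + 2(135³/12 + 135×27²)] = 3575000 mm³.
Direct shear f_v = P/L_w = 31.7×10³ / 450 = 70.44 N/mm (vertical).
Torsion M = P·e = 31.7×10³ × 285 = 9034500 N·mm.
Critical point at (x, y) = (94.5, 90) from centroid. f_tx = M·y/J = 227.4 N/mm; f_ty = M·x/J = 238.8 N/mm.
Resultant f_max = √[f_tx² + (f_v + f_ty)²] = √[227.4² + (70.44 + 238.8)²] = 383.9 N/mm.
Capacity per unit length: φr_n = 0.75 × 0.6 × 490 × (0.707 × 5) = 779.5 N/mm.
383.9 ≤ 779.5 → adequate.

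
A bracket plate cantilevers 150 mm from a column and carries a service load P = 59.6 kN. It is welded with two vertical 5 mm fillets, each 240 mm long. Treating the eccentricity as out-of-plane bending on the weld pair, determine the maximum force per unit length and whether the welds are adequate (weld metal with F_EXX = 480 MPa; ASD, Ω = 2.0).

f_max ≈ 482 N/mm; adequate

L_w = 2 × 240 = 480 mm; section modulus (unit throat) S = 2 × L²/6 = 19200 mm².
Direct shear f_v = P/L_w = 59.6×10³/480 = 124.2 N/mm.
Moment M = P × e = 59.6×10³ × 150 = 8940000 N·mm; bending f_b = M/S = 465.6 N/mm.
f_max = √(f_v² + f_b²) = √(124.2² + 465.6²) = 481.9 N/mm.
r_n/Ω = (1/2.0) × 0.6 × 480 × (0.707 × 5) = 509 N/mm → adequate.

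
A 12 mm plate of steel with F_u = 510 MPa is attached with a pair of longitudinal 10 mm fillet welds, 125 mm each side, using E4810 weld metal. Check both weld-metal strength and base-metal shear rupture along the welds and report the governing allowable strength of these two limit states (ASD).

E48XX → F_EXX = 480 MPa.
t_e = 0.707 × 10 = 7.07 mm; L = 250 mm.
Weld metal: R_n/Ω = (1/2.0) × 0.6 × 480 × 7.07 × 250 × 10⁻³ = 254.5 kN.
Base metal (shear rupture): R_n/Ω = (1/2.0) × 0.6 × 510 × 12 × 250 × 10⁻³ = 459 kN.
Governing: weld metal.

R_n/Ω ≈ 255 kN (weld metal governs)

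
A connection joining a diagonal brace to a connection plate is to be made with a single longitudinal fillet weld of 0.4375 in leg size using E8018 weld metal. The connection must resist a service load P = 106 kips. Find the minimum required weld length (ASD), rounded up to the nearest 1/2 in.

E80XX → F_EXX = 80 ksi.
Throat t_e = 0.707 × 0.4375 = 0.3093 in.
r_n/Ω = (0.6 × 80 × 0.3093) / 2.0 = 7.423 kip/in.
L_req = P / (r_n/Ω) = 106 / 7.423 = 14.28 in total.
Round up → use L = 14.5 in.

L = 14.5 in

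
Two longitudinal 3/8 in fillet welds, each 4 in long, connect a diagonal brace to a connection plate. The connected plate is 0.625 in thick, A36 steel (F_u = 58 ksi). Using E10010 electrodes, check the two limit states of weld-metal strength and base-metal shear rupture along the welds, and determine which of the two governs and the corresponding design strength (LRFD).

E100XX → F_EXX = 100 ksi.
t_e = 0.707 × 0.375 = 0.2651 in; L = 8 in.
Weld metal: φR_n = 0.75 × 0.6 × 100 × 0.2651 × 8 = 95.45 kip.
Base metal (shear rupture): φR_n = 0.75 × 0.6 × 58 × 0.625 × 8 = 130.5 kip.
Governing: weld metal.

φR_n ≈ 95.4 kip (weld metal governs)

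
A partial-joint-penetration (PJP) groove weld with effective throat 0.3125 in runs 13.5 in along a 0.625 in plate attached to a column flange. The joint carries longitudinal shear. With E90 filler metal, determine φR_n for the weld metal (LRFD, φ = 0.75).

φR_n ≈ 171 kip

E90XX → F_EXX = 90 ksi.
Effective throat (given) t_e = 0.3125 in.
A_we = 0.3125 × 13.5 = 4.219 in².
F_nw = 0.6 F_EXX = 54 ksi.
φR_n = 0.75 × 54 × 4.219 = 170.9 kip.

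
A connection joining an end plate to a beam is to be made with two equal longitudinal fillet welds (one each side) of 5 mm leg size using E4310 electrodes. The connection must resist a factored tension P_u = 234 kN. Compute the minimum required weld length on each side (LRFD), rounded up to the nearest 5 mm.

L = 175 mm on each side

E43XX → F_EXX = 430 MPa.
Throat t_e = 0.707 × 5 = 3.535 mm.
φr_n = 0.75 × 0.6 × 430 × 3.535 × 10⁻³ = 0.684 kN/mm.
L_req = P_u / φr_n = 234 / 0.684 = 342.1 mm total.
Per side: 342.1 / 2 = 171 mm.
Round up → use L = 175 mm on each side.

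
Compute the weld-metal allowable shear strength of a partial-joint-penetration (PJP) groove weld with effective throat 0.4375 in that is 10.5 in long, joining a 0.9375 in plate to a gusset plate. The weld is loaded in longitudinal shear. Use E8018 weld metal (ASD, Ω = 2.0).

R_n/Ω ≈ 110 kip

E80XX → F_EXX = 80 ksi.
Effective throat (given) t_e = 0.4375 in.
A_we = 0.4375 × 10.5 = 4.594 in².
F_nw = 0.6 F_EXX = 48 ksi.
R_n/Ω = (48 × 4.594) / 2.0 = 110.2 kip.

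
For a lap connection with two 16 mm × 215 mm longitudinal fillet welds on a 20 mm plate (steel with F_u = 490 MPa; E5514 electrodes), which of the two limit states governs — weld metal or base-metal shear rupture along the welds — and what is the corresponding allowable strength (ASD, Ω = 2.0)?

R_n/Ω ≈ 803 kN (weld metal governs)

E55XX → F_EXX = 550 MPa.
t_e = 0.707 × 16 = 11.31 mm; L = 430 mm.
Weld metal: R_n/Ω = (1/2.0) × 0.6 × 550 × 11.31 × 430 × 10⁻³ = 802.6 kN.
Base metal (shear rupture): R_n/Ω = (1/2.0) × 0.6 × 490 × 20 × 430 × 10⁻³ = 1264 kN.
Governing: weld metal.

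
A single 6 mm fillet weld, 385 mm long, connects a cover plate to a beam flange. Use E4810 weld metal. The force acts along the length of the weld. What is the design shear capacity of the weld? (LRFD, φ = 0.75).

E48XX → F_EXX = 480 MPa.
Effective throat t_e = 0.707 × 6 = 4.242 mm.
Total length L = 385 mm; A_we = 4.242 × 385 = 1633 mm².
F_nw = 0.6 F_EXX = 0.6 × 480 = 288 MPa.
φR_n = 0.75 × 288 × 1633 × 10⁻³ = 352.8 kN.

φR_n ≈ 353 kN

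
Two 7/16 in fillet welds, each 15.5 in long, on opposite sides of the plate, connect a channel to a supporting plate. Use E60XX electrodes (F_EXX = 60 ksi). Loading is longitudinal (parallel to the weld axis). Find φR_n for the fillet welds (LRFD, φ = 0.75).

Effective throat t_e = 0.707 × 0.4375 = 0.3093 in.
Total length L = 31 in; A_we = 0.3093 × 31 = 9.589 in².
F_nw = 0.6 F_EXX = 0.6 × 60 = 36 ksi.
φR_n = 0.75 × 36 × 9.589 = 258.9 kip.

φR_n ≈ 259 kip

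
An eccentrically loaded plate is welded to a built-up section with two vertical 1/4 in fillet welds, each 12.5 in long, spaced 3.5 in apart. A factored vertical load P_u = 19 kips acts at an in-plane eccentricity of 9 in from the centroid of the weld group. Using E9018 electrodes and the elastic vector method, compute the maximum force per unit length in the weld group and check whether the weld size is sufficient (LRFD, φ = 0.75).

E90XX → F_EXX = 90 ksi.
Total weld length L_w = 25 in. Treat welds as unit-width lines.
Polar moment about centroid: J = 2[d³/12 + d(b/2)²] = 2[12.5³/12 + 12.5×1.75²] = 402.1 in³.
Direct shear f_v = P/L_w = 19 / 25 = 0.76 kip/in (vertical).
Torsion M = P·e = 19 × 9 = 171 kip·in.
Critical point at (x, y) = (1.75, 6.25) from centroid. f_tx = M·y/J = 2.658 kip/in; f_ty = M·x/J = 0.7442 kip/in.
Resultant f_max = √[f_tx² + (f_v + f_ty)²] = √[2.658² + (0.76 + 0.7442)²] = 3.054 kip/in.
Capacity per unit length: φr_n = 0.75 × 0.6 × 90 × (0.707 × 0.25) = 7.158 kip/in.
3.054 ≤ 7.158 → adequate.

f_max ≈ 3.05 kip/in; adequate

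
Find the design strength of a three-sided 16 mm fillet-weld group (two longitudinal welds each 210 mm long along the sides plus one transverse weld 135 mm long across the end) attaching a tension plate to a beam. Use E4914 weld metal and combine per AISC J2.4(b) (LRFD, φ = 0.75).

E49XX → F_EXX = 490 MPa.
t_e = 0.707 × 16 = 11.31 mm.
R_nwl = 0.6 × 490 × 11.31 × 420 × 10⁻³ = 1397 kN (longitudinal, 2 welds).
R_nwt = 0.6 × 490 × 11.31 × 135 × 10⁻³ = 449 kN (transverse, base value).
(i) R_nwl + R_nwt = 1846 kN; (ii) 0.85 R_nwl + 1.5 R_nwt = 1861 kN.
R_n = max = 1861 kN [governs: (ii)]; φR_n = 1396 kN.

φR_n ≈ 1400 kN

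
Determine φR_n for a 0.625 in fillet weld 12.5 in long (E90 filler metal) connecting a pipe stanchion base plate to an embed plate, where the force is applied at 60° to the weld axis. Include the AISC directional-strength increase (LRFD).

E90XX → F_EXX = 90 ksi.
t_e = 0.707 × 0.625 = 0.4419 in; A_we = 0.4419 × 12.5 = 5.523 in².
Directional factor: 1.0 + 0.5 sin^1.5(60°) = 1.403.
F_nw = 0.6 × 90 × 1.403 = 75.76 ksi.
φR_n = 0.75 × 75.76 × 5.523 = 313.8 kip.

φR_n ≈ 314 kip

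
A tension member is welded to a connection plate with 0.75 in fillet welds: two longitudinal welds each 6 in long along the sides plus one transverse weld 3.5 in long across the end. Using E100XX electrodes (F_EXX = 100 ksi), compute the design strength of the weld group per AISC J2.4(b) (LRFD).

φR_n ≈ 370 kips

t_e = 0.707 × 0.75 = 0.5302 in.
R_nwl = 0.6 × 100 × 0.5302 × 12 = 381.8 kips (longitudinal, 2 welds).
R_nwt = 0.6 × 100 × 0.5302 × 3.5 = 111.4 kips (transverse, base value).
(i) R_nwl + R_nwt = 493.1 kips; (ii) 0.85 R_nwl + 1.5 R_nwt = 491.5 kips.
R_n = max = 493.1 kips [governs: (i)]; φR_n = 369.8 kips.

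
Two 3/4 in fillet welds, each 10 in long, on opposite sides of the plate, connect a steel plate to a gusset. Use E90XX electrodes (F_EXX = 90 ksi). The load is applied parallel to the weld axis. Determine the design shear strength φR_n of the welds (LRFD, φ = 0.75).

Effective throat t_e = 0.707 × 0.75 = 0.5302 in.
Total length L = 20 in; A_we = 0.5302 × 20 = 10.61 in².
F_nw = 0.6 F_EXX = 0.6 × 90 = 54 ksi.
φR_n = 0.75 × 54 × 10.61 = 429.5 kips.

φR_n ≈ 430 kips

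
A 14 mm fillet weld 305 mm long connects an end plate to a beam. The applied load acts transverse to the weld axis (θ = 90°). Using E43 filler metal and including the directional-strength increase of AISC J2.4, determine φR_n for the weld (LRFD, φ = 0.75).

E43XX → F_EXX = 430 MPa.
t_e = 0.707 × 14 = 9.898 mm; A_we = 9.898 × 305 = 3019 mm².
Directional factor: 1.0 + 0.5 sin^1.5(90°) = 1.5.
F_nw = 0.6 × 430 × 1.5 = 387 MPa.
φR_n = 0.75 × 387 × 3019 × 10⁻³ = 876.2 kN.

φR_n ≈ 876 kN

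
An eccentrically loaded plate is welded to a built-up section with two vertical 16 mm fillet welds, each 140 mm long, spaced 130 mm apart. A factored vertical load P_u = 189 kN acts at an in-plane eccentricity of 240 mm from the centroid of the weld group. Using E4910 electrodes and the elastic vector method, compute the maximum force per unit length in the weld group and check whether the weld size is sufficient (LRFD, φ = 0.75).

f_max ≈ 3140 N/mm; NOT adequate

E49XX → F_EXX = 490 MPa.
Total weld length L_w = 280 mm. Treat welds as unit-width lines.
Polar moment about centroid: J = 2[d³/12 + d(b/2)²] = 2[140³/12 + 140×65²] = 1640000 mm³.
Direct shear f_v = P/L_w = 189×10³ / 280 = 675 N/mm (vertical).
Torsion M = P·e = 189×10³ × 240 = 45360000 N·mm.
Critical point at (x, y) = (65, 70) from centroid. f_tx = M·y/J = 1936 N/mm; f_ty = M·x/J = 1797 N/mm.
Resultant f_max = √[f_tx² + (f_v + f_ty)²] = √[1936² + (675 + 1797)²] = 3140 N/mm.
Capacity per unit length: φr_n = 0.75 × 0.6 × 490 × (0.707 × 16) = 2494 N/mm.
3140 > 2494 → NOT adequate.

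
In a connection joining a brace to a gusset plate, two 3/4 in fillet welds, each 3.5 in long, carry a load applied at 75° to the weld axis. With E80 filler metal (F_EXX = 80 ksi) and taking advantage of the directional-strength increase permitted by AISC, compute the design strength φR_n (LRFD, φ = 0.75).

t_e = 0.707 × 0.75 = 0.5302 in; A_we = 0.5302 × 7 = 3.712 in².
Directional factor: 1.0 + 0.5 sin^1.5(75°) = 1.475.
F_nw = 0.6 × 80 × 1.475 = 70.78 ksi.
φR_n = 0.75 × 70.78 × 3.712 = 197 kips.

φR_n ≈ 197 kips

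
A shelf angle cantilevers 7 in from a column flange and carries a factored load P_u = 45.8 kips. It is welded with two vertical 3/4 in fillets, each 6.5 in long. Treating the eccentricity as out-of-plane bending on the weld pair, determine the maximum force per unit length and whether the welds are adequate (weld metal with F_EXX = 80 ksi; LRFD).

f_max ≈ 23 kip/in; NOT adequate

L_w = 2 × 6.5 = 13 in; section modulus (unit throat) S = 2 × L²/6 = 14.08 in².
Direct shear f_v = P/L_w = 45.8/13 = 3.523 kip/in.
Moment M = P × e = 45.8 × 7 = 320.6 kip·in; bending f_b = M/S = 22.76 kip/in.
f_max = √(f_v² + f_b²) = √(3.523² + 22.76²) = 23.04 kip/in.
φr_n = 0.75 × 0.6 × 80 × (0.707 × 0.75) = 19.09 kip/in → NOT adequate.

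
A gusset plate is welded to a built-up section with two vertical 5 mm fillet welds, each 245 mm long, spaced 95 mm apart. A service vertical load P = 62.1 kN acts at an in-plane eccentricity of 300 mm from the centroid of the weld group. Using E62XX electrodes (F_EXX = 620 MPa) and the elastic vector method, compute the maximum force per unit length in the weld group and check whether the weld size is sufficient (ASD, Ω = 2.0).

f_max ≈ 743 N/mm; NOT adequate

Total weld length L_w = 490 mm. Treat welds as unit-width lines.
Polar moment about centroid: J = 2[d³/12 + d(b/2)²] = 2[245³/12 + 245×47.5²] = 3557000 mm³.
Direct shear f_v = P/L_w = 62.1×10³ / 490 = 126.7 N/mm (vertical).
Torsion M = P·e = 62.1×10³ × 300 = 18630000 N·mm.
Critical point at (x, y) = (47.5, 122.5) from centroid. f_tx = M·y/J = 641.7 N/mm; f_ty = M·x/J = 248.8 N/mm.
Resultant f_max = √[f_tx² + (f_v + f_ty)²] = √[641.7² + (126.7 + 248.8)²] = 743.5 N/mm.
Capacity per unit length: r_n/Ω = (1/2.0) × 0.6 × 620 × (0.707 × 5) = 657.5 N/mm.
743.5 > 657.5 → NOT adequate.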